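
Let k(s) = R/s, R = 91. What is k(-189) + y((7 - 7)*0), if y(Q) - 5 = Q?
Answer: 122/27 ≈ 4.5185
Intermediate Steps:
k(s) = 91/s
y(Q) = 5 + Q
k(-189) + y((7 - 7)*0) = 91/(-189) + (5 + (7 - 7)*0) = 91*(-1/189) + (5 + 0*0) = -13/27 + (5 + 0) = -13/27 + 5 = 122/27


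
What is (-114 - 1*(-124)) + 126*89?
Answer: 11224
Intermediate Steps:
(-114 - 1*(-124)) + 126*89 = (-114 + 124) + 11214 = 10 + 11214 = 11224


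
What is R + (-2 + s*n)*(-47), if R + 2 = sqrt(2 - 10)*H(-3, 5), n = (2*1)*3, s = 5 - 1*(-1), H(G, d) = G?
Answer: -1600 - 6*I*sqrt(2) ≈ -1600.0 - 8.4853*I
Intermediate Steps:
s = 6 (s = 5 + 1 = 6)
n = 6 (n = 2*3 = 6)
R = -2 - 6*I*sqrt(2) (R = -2 + sqrt(2 - 10)*(-3) = -2 + sqrt(-8)*(-3) = -2 + (2*I*sqrt(2))*(-3) = -2 - 6*I*sqrt(2) ≈ -2.0 - 8.4853*I)
R + (-2 + s*n)*(-47) = (-2 - 6*I*sqrt(2)) + (-2 + 6*6)*(-47) = (-2 - 6*I*sqrt(2)) + (-2 + 36)*(-47) = (-2 - 6*I*sqrt(2)) + 34*(-47) = (-2 - 6*I*sqrt(2)) - 1598 = -1600 - 6*I*sqrt(2)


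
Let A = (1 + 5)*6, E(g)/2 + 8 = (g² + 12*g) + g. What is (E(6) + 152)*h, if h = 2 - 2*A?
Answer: -25480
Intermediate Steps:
E(g) = -16 + 2*g² + 26*g (E(g) = -16 + 2*((g² + 12*g) + g) = -16 + 2*(g² + 13*g) = -16 + (2*g² + 26*g) = -16 + 2*g² + 26*g)
A = 36 (A = 6*6 = 36)
h = -70 (h = 2 - 2*36 = 2 - 72 = -70)
(E(6) + 152)*h = ((-16 + 2*6² + 26*6) + 152)*(-70) = ((-16 + 2*36 + 156) + 152)*(-70) = ((-16 + 72 + 156) + 152)*(-70) = (212 + 152)*(-70) = 364*(-70) = -25480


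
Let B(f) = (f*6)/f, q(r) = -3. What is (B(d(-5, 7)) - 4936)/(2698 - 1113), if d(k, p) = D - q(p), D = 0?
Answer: -986/317 ≈ -3.1104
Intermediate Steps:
d(k, p) = 3 (d(k, p) = 0 - 1*(-3) = 0 + 3 = 3)
B(f) = 6 (B(f) = (6*f)/f = 6)
(B(d(-5, 7)) - 4936)/(2698 - 1113) = (6 - 4936)/(2698 - 1113) = -4930/1585 = -4930*1/1585 = -986/317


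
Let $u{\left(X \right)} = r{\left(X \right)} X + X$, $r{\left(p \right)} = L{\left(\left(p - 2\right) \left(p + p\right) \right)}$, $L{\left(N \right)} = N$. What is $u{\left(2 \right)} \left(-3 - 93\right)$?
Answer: $-192$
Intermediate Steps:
$r{\left(p \right)} = 2 p \left(-2 + p\right)$ ($r{\left(p \right)} = \left(p - 2\right) \left(p + p\right) = \left(-2 + p\right) 2 p = 2 p \left(-2 + p\right)$)
$u{\left(X \right)} = X + 2 X^{2} \left(-2 + X\right)$ ($u{\left(X \right)} = 2 X \left(-2 + X\right) X + X = 2 X^{2} \left(-2 + X\right) + X = X + 2 X^{2} \left(-2 + X\right)$)
$u{\left(2 \right)} \left(-3 - 93\right) = 2 \left(1 + 2 \cdot 2 \left(-2 + 2\right)\right) \left(-3 - 93\right) = 2 \left(1 + 2 \cdot 2 \cdot 0\right) \left(-96\right) = 2 \left(1 + 0\right) \left(-96\right) = 2 \cdot 1 \left(-96\right) = 2 \left(-96\right) = -192$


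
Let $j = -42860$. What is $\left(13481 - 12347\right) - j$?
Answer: $43994$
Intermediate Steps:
$\left(13481 - 12347\right) - j = \left(13481 - 12347\right) - -42860 = 1134 + 42860 = 43994$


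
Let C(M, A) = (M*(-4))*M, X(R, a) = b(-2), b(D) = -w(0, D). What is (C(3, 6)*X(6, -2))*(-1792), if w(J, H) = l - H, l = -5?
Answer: 193536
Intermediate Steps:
w(J, H) = -5 - H
b(D) = 5 + D (b(D) = -(-5 - D) = 5 + D)
X(R, a) = 3 (X(R, a) = 5 - 2 = 3)
C(M, A) = -4*M**2 (C(M, A) = (-4*M)*M = -4*M**2)
(C(3, 6)*X(6, -2))*(-1792) = (-4*3**2*3)*(-1792) = (-4*9*3)*(-1792) = -36*3*(-1792) = -108*(-1792) = 193536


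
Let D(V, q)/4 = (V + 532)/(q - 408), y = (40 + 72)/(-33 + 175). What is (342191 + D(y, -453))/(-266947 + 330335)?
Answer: 2988332387/553567404 ≈ 5.3983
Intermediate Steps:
y = 56/71 (y = 112/142 = 112*(1/142) = 56/71 ≈ 0.78873)
D(V, q) = 4*(532 + V)/(-408 + q) (D(V, q) = 4*((V + 532)/(q - 408)) = 4*((532 + V)/(-408 + q)) = 4*(532 + V)/(-408 + q))
(342191 + D(y, -453))/(-266947 + 330335) = (342191 + 4*(532 + 56/71)/(-408 - 453))/(-266947 + 330335) = (342191 + 4*(37828/71)/(-861))/63388 = (342191 + 4*(-1/861)*(37828/71))*(1/63388) = (342191 - 21616/8733)*(1/63388) = (2988332387/8733)*(1/63388) = 2988332387/553567404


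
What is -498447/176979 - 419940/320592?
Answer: -6503296719/1576056988 ≈ -4.1263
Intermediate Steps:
-498447/176979 - 419940/320592 = -498447*1/176979 - 419940*1/320592 = -166149/58993 - 34995/26716 = -6503296719/1576056988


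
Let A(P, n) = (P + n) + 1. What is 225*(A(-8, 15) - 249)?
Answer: -54225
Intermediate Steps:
A(P, n) = 1 + P + n
225*(A(-8, 15) - 249) = 225*((1 - 8 + 15) - 249) = 225*(8 - 249) = 225*(-241) = -54225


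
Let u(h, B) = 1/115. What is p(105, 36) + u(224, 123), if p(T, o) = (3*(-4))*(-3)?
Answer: 4141/115 ≈ 36.009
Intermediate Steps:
u(h, B) = 1/115
p(T, o) = 36 (p(T, o) = -12*(-3) = 36)
p(105, 36) + u(224, 123) = 36 + 1/115 = 4141/115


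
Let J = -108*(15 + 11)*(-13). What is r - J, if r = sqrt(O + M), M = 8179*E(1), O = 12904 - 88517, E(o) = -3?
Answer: -36504 + 5*I*sqrt(4006) ≈ -36504.0 + 316.46*I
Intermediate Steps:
O = -75613
M = -24537 (M = 8179*(-3) = -24537)
r = 5*I*sqrt(4006) (r = sqrt(-75613 - 24537) = sqrt(-100150) = 5*I*sqrt(4006) ≈ 316.46*I)
J = 36504 (J = -2808*(-13) = -108*(-338) = 36504)
r - J = 5*I*sqrt(4006) - 1*36504 = 5*I*sqrt(4006) - 36504 = -36504 + 5*I*sqrt(4006)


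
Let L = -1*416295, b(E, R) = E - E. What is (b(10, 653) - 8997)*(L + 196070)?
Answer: 1981364325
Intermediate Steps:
b(E, R) = 0
L = -416295
(b(10, 653) - 8997)*(L + 196070) = (0 - 8997)*(-416295 + 196070) = -8997*(-220225) = 1981364325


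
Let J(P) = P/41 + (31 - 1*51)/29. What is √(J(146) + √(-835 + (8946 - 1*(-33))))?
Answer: √(4059246 + 5654884*√509)/1189 ≈ 9.6496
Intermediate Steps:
J(P) = -20/29 + P/41 (J(P) = P*(1/41) + (31 - 51)*(1/29) = P/41 - 20*1/29 = P/41 - 20/29 = -20/29 + P/41)
√(J(146) + √(-835 + (8946 - 1*(-33)))) = √((-20/29 + (1/41)*146) + √(-835 + (8946 - 1*(-33)))) = √((-20/29 + 146/41) + √(-835 + (8946 + 33))) = √(3414/1189 + √(-835 + 8979)) = √(3414/1189 + √8144) = √(3414/1189 + 4*√509)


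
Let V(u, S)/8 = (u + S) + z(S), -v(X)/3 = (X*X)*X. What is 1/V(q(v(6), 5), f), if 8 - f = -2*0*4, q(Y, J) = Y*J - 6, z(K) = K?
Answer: -1/25840 ≈ -3.8700e-5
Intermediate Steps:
v(X) = -3*X³ (v(X) = -3*X*X*X = -3*X²*X = -3*X³)
q(Y, J) = -6 + J*Y (q(Y, J) = J*Y - 6 = -6 + J*Y)
f = 8 (f = 8 - (-2*0)*4 = 8 - 0*4 = 8 - 1*0 = 8 + 0 = 8)
V(u, S) = 8*u + 16*S (V(u, S) = 8*((u + S) + S) = 8*((S + u) + S) = 8*(u + 2*S) = 8*u + 16*S)
1/V(q(v(6), 5), f) = 1/(8*(-6 + 5*(-3*6³)) + 16*8) = 1/(8*(-6 + 5*(-3*216)) + 128) = 1/(8*(-6 + 5*(-648)) + 128) = 1/(8*(-6 - 3240) + 128) = 1/(8*(-3246) + 128) = 1/(-25968 + 128) = 1/(-25840) = -1/25840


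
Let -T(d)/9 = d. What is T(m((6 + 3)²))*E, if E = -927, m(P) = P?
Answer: 675783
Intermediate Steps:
T(d) = -9*d
T(m((6 + 3)²))*E = -9*(6 + 3)²*(-927) = -9*9²*(-927) = -9*81*(-927) = -729*(-927) = 675783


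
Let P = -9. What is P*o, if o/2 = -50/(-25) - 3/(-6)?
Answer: -45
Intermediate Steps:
o = 5 (o = 2*(-50/(-25) - 3/(-6)) = 2*(-50*(-1/25) - 3*(-⅙)) = 2*(2 + ½) = 2*(5/2) = 5)
P*o = -9*5 = -45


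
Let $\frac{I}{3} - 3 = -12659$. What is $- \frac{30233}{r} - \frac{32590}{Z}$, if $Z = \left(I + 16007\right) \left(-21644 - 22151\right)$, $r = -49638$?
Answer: $\frac{5815187470483}{9548186933562} \approx 0.60904$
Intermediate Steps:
$I = -37968$ ($I = 9 + 3 \left(-12659\right) = 9 - 37977 = -37968$)
$Z = 961781995$ ($Z = \left(-37968 + 16007\right) \left(-21644 - 22151\right) = \left(-21961\right) \left(-43795\right) = 961781995$)
$- \frac{30233}{r} - \frac{32590}{Z} = - \frac{30233}{-49638} - \frac{32590}{961781995} = \left(-30233\right) \left(- \frac{1}{49638}\right) - \frac{6518}{192356399} = \frac{30233}{49638} - \frac{6518}{192356399} = \frac{5815187470483}{9548186933562}$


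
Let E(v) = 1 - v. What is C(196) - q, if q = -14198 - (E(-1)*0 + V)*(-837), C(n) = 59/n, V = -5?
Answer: 3603127/196 ≈ 18383.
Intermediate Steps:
q = -18383 (q = -14198 - ((1 - 1*(-1))*0 - 5)*(-837) = -14198 - ((1 + 1)*0 - 5)*(-837) = -14198 - (2*0 - 5)*(-837) = -14198 - (0 - 5)*(-837) = -14198 - (-5)*(-837) = -14198 - 1*4185 = -14198 - 4185 = -18383)
C(196) - q = 59/196 - 1*(-18383) = 59*(1/196) + 18383 = 59/196 + 18383 = 3603127/196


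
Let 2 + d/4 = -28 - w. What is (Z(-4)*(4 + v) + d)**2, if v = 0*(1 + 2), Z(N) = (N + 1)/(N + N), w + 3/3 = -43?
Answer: 13225/4 ≈ 3306.3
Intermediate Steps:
w = -44 (w = -1 - 43 = -44)
d = 56 (d = -8 + 4*(-28 - 1*(-44)) = -8 + 4*(-28 + 44) = -8 + 4*16 = -8 + 64 = 56)
Z(N) = (1 + N)/(2*N) (Z(N) = (1 + N)/((2*N)) = (1 + N)*(1/(2*N)) = (1 + N)/(2*N))
v = 0 (v = 0*3 = 0)
(Z(-4)*(4 + v) + d)**2 = (((1/2)*(1 - 4)/(-4))*(4 + 0) + 56)**2 = (((1/2)*(-1/4)*(-3))*4 + 56)**2 = ((3/8)*4 + 56)**2 = (3/2 + 56)**2 = (115/2)**2 = 13225/4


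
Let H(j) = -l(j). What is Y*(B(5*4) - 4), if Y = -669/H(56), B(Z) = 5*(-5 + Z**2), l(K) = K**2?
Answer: 1318599/3136 ≈ 420.47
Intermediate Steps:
H(j) = -j**2
B(Z) = -25 + 5*Z**2
Y = 669/3136 (Y = -669/((-1*56**2)) = -669/((-1*3136)) = -669/(-3136) = -669*(-1/3136) = 669/3136 ≈ 0.21333)
Y*(B(5*4) - 4) = 669*((-25 + 5*(5*4)**2) - 4)/3136 = 669*((-25 + 5*20**2) - 4)/3136 = 669*((-25 + 5*400) - 4)/3136 = 669*((-25 + 2000) - 4)/3136 = 669*(1975 - 4)/3136 = (669/3136)*1971 = 1318599/3136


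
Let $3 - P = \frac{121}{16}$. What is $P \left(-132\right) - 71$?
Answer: $\frac{2125}{4} \approx 531.25$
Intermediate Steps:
$P = - \frac{73}{16}$ ($P = 3 - \frac{121}{16} = - \frac{73}{16} \approx -4.5625$)
$P \left(-132\right) - 71 = \left(- \frac{73}{16}\right) \left(-132\right) - 71 = \frac{2409}{4} - 71 = \frac{2125}{4}$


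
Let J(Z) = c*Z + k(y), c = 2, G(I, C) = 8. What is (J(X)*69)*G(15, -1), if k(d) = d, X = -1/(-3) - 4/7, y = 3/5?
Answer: 2392/35 ≈ 68.343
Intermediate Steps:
y = ⅗ (y = 3*(⅕) = ⅗ ≈ 0.60000)
X = -5/21 (X = -1*(-⅓) - 4*⅐ = ⅓ - 4/7 = -5/21 ≈ -0.23810)
J(Z) = ⅗ + 2*Z (J(Z) = 2*Z + ⅗ = ⅗ + 2*Z)
(J(X)*69)*G(15, -1) = ((⅗ + 2*(-5/21))*69)*8 = ((⅗ - 10/21)*69)*8 = ((13/105)*69)*8 = (299/35)*8 = 2392/35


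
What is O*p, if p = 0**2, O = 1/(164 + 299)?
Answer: 0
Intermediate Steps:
O = 1/463 ≈ 0.0021598
p = 0
O*p = (1/463)*0 = 0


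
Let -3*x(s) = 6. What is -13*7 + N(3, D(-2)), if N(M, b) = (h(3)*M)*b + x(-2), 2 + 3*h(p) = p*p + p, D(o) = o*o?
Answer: -53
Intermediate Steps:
x(s) = -2 (x(s) = -⅓*6 = -2)
D(o) = o²
h(p) = -⅔ + p/3 + p²/3 (h(p) = -⅔ + (p*p + p)/3 = -⅔ + (p² + p)/3 = -⅔ + (p + p²)/3 = -⅔ + (p/3 + p²/3) = -⅔ + p/3 + p²/3)
N(M, b) = -2 + 10*M*b/3 (N(M, b) = ((-⅔ + (⅓)*3 + (⅓)*3²)*M)*b - 2 = ((-⅔ + 1 + (⅓)*9)*M)*b - 2 = ((-⅔ + 1 + 3)*M)*b - 2 = (10*M/3)*b - 2 = 10*M*b/3 - 2 = -2 + 10*M*b/3)
-13*7 + N(3, D(-2)) = -13*7 + (-2 + (10/3)*3*(-2)²) = -91 + (-2 + (10/3)*3*4) = -91 + (-2 + 40) = -91 + 38 = -53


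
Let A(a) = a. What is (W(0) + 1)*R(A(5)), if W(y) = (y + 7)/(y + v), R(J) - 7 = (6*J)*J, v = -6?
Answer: -157/6 ≈ -26.167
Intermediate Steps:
R(J) = 7 + 6*J² (R(J) = 7 + (6*J)*J = 7 + 6*J²)
W(y) = (7 + y)/(-6 + y) (W(y) = (y + 7)/(y - 6) = (7 + y)/(-6 + y))
(W(0) + 1)*R(A(5)) = ((7 + 0)/(-6 + 0) + 1)*(7 + 6*5²) = (7/(-6) + 1)*(7 + 6*25) = (-⅙*7 + 1)*(7 + 150) = (-7/6 + 1)*157 = -⅙*157 = -157/6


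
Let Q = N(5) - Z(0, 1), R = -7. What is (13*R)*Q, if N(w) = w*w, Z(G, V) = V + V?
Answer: -2093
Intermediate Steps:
Z(G, V) = 2*V
N(w) = w**2
Q = 23 (Q = 5**2 - 2 = 25 - 1*2 = 25 - 2 = 23)
(13*R)*Q = (13*(-7))*23 = -91*23 = -2093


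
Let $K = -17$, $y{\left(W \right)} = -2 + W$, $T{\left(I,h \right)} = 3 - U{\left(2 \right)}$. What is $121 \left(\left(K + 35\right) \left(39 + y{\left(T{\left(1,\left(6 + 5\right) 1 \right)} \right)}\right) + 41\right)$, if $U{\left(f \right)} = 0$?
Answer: $92081$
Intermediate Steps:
$T{\left(I,h \right)} = 3$ ($T{\left(I,h \right)} = 3 - 0 = 3 + 0 = 3$)
$121 \left(\left(K + 35\right) \left(39 + y{\left(T{\left(1,\left(6 + 5\right) 1 \right)} \right)}\right) + 41\right) = 121 \left(\left(-17 + 35\right) \left(39 + \left(-2 + 3\right)\right) + 41\right) = 121 \left(18 \left(39 + 1\right) + 41\right) = 121 \left(18 \cdot 40 + 41\right) = 121 \left(720 + 41\right) = 121 \cdot 761 = 92081$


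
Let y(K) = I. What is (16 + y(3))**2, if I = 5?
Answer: 441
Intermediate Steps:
y(K) = 5
(16 + y(3))**2 = (16 + 5)**2 = 21**2 = 441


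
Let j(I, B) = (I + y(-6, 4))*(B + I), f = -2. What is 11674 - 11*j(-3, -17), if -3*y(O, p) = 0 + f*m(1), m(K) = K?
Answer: 33482/3 ≈ 11161.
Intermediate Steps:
y(O, p) = ⅔ (y(O, p) = -(0 - 2*1)/3 = -(0 - 2)/3 = -⅓*(-2) = ⅔)
j(I, B) = (⅔ + I)*(B + I) (j(I, B) = (I + ⅔)*(B + I) = (⅔ + I)*(B + I))
11674 - 11*j(-3, -17) = 11674 - 11*((-3)² + (⅔)*(-17) + (⅔)*(-3) - 17*(-3)) = 11674 - 11*(9 - 34/3 - 2 + 51) = 11674 - 11*140/3 = 11674 - 1540/3 = 33482/3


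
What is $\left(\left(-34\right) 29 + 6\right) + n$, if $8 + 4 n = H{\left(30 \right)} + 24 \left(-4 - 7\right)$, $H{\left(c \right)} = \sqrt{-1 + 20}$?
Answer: $-1048 + \frac{\sqrt{19}}{4} \approx -1046.9$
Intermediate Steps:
$H{\left(c \right)} = \sqrt{19}$
$n = -68 + \frac{\sqrt{19}}{4}$ ($n = -2 + \frac{\sqrt{19} + 24 \left(-4 - 7\right)}{4} = -2 + \frac{\sqrt{19} + 24 \left(-11\right)}{4} = -2 + \frac{\sqrt{19} - 264}{4} = -2 + \frac{-264 + \sqrt{19}}{4} = -2 - \left(66 - \frac{\sqrt{19}}{4}\right) = -68 + \frac{\sqrt{19}}{4} \approx -66.91$)
$\left(\left(-34\right) 29 + 6\right) + n = \left(\left(-34\right) 29 + 6\right) - \left(68 - \frac{\sqrt{19}}{4}\right) = \left(-986 + 6\right) - \left(68 - \frac{\sqrt{19}}{4}\right) = -980 - \left(68 - \frac{\sqrt{19}}{4}\right) = -1048 + \frac{\sqrt{19}}{4}$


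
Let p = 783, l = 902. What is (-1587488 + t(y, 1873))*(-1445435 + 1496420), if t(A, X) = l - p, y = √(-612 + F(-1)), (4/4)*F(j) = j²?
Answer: -80932008465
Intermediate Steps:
F(j) = j²
y = I*√611 (y = √(-612 + (-1)²) = √(-612 + 1) = √(-611) = I*√611 ≈ 24.718*I)
t(A, X) = 119 (t(A, X) = 902 - 1*783 = 902 - 783 = 119)
(-1587488 + t(y, 1873))*(-1445435 + 1496420) = (-1587488 + 119)*(-1445435 + 1496420) = -1587369*50985 = -80932008465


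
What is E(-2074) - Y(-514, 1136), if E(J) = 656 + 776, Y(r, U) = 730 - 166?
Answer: 868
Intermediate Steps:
Y(r, U) = 564
E(J) = 1432
E(-2074) - Y(-514, 1136) = 1432 - 1*564 = 1432 - 564 = 868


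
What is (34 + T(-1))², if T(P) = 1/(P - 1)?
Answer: 4489/4 ≈ 1122.3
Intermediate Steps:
T(P) = 1/(-1 + P)
(34 + T(-1))² = (34 + 1/(-1 - 1))² = (34 + 1/(-2))² = (34 - ½)² = (67/2)² = 4489/4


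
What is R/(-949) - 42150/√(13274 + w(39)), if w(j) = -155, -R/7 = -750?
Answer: -5250/949 - 14050*√13119/4373 ≈ -373.53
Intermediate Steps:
R = 5250 (R = -7*(-750) = 5250)
R/(-949) - 42150/√(13274 + w(39)) = 5250/(-949) - 42150/√(13274 - 155) = 5250*(-1/949) - 42150*√13119/13119 = -5250/949 - 14050*√13119/4373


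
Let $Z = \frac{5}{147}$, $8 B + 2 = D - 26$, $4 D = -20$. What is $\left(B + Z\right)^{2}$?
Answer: $\frac{23145721}{1382976} \approx 16.736$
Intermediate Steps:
$D = -5$ ($D = \frac{1}{4} \left(-20\right) = -5$)
$B = - \frac{33}{8}$ ($B = - \frac{1}{4} + \frac{-5 - 26}{8} = - \frac{1}{4} + \frac{1}{8} \left(-31\right) = - \frac{1}{4} - \frac{31}{8} = - \frac{33}{8} \approx -4.125$)
$Z = \frac{5}{147}$ ($Z = 5 \cdot \frac{1}{147} = \frac{5}{147} \approx 0.034014$)
$\left(B + Z\right)^{2} = \left(- \frac{33}{8} + \frac{5}{147}\right)^{2} = \left(- \frac{4811}{1176}\right)^{2} = \frac{23145721}{1382976}$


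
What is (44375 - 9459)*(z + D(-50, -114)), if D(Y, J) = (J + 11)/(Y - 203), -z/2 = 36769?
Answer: -649612564076/253 ≈ -2.5676e+9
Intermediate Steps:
z = -73538 (z = -2*36769 = -73538)
D(Y, J) = (11 + J)/(-203 + Y)
(44375 - 9459)*(z + D(-50, -114)) = (44375 - 9459)*(-73538 + (11 - 114)/(-203 - 50)) = 34916*(-73538 - 103/(-253)) = 34916*(-73538 - 1/253*(-103)) = 34916*(-73538 + 103/253) = 34916*(-18605011/253) = -649612564076/253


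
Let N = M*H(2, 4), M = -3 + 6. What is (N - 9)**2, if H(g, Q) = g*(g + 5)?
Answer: 1089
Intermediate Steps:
M = 3
H(g, Q) = g*(5 + g)
N = 42 (N = 3*(2*(5 + 2)) = 3*(2*7) = 3*14 = 42)
(N - 9)**2 = (42 - 9)**2 = 33**2 = 1089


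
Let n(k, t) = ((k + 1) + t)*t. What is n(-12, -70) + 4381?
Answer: 10051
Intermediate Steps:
n(k, t) = t*(1 + k + t) (n(k, t) = ((1 + k) + t)*t = (1 + k + t)*t = t*(1 + k + t))
n(-12, -70) + 4381 = -70*(1 - 12 - 70) + 4381 = -70*(-81) + 4381 = 5670 + 4381 = 10051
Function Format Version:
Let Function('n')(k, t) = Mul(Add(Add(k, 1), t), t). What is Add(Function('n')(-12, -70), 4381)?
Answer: 10051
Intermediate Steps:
Function('n')(k, t) = Mul(t, Add(1, k, t)) (Function('n')(k, t) = Mul(Add(Add(1, k), t), t) = Mul(Add(1, k, t), t) = Mul(t, Add(1, k, t)))
Add(Function('n')(-12, -70), 4381) = Add(Mul(-70, Add(1, -12, -70)), 4381) = Add(Mul(-70, -81), 4381) = Add(5670, 4381) = 10051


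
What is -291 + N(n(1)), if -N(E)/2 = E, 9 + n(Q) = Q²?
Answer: -275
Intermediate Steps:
n(Q) = -9 + Q²
N(E) = -2*E
-291 + N(n(1)) = -291 - 2*(-9 + 1²) = -291 - 2*(-9 + 1) = -291 - 2*(-8) = -291 + 16 = -275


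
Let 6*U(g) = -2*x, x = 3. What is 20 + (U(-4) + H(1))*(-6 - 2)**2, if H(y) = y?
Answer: 20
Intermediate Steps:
U(g) = -1 (U(g) = (-2*3)/6 = (1/6)*(-6) = -1)
20 + (U(-4) + H(1))*(-6 - 2)**2 = 20 + (-1 + 1)*(-6 - 2)**2 = 20 + 0*(-8)**2 = 20 + 0*64 = 20 + 0 = 20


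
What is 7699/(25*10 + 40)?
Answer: 7699/290 ≈ 26.548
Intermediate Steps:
7699/(25*10 + 40) = 7699/(250 + 40) = 7699/290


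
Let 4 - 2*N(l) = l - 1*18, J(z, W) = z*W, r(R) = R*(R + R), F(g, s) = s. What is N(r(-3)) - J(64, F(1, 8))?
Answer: -510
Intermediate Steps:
r(R) = 2*R² (r(R) = R*(2*R) = 2*R²)
J(z, W) = W*z
N(l) = 11 - l/2 (N(l) = 2 - (l - 1*18)/2 = 2 - (l - 18)/2 = 2 - (-18 + l)/2 = 2 + (9 - l/2) = 11 - l/2)
N(r(-3)) - J(64, F(1, 8)) = (11 - (-3)²) - 8*64 = (11 - 9) - 1*512 = (11 - ½*18) - 512 = (11 - 9) - 512 = 2 - 512 = -510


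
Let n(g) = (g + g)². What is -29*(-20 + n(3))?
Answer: -464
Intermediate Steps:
n(g) = 4*g² (n(g) = (2*g)² = 4*g²)
-29*(-20 + n(3)) = -29*(-20 + 4*3²) = -29*(-20 + 4*9) = -29*(-20 + 36) = -29*16 = -464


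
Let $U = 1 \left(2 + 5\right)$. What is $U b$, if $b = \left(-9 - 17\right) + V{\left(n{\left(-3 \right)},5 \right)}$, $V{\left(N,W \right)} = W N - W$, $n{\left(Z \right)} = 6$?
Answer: $-7$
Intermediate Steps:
$V{\left(N,W \right)} = - W + N W$ ($V{\left(N,W \right)} = N W - W = - W + N W$)
$b = -1$ ($b = \left(-9 - 17\right) + 5 \left(-1 + 6\right) = -26 + 5 \cdot 5 = -26 + 25 = -1$)
$U = 7$ ($U = 1 \cdot 7 = 7$)
$U b = 7 \left(-1\right) = -7$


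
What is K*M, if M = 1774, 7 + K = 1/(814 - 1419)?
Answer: -7514664/605 ≈ -12421.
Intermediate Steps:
K = -4236/605 (K = -7 + 1/(814 - 1419) = -7 + 1/(-605) = -7 - 1/605 = -4236/605 ≈ -7.0017)
K*M = -4236/605*1774 = -7514664/605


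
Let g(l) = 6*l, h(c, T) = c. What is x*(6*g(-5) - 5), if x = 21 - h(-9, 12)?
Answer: -5550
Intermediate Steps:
x = 30 (x = 21 - 1*(-9) = 21 + 9 = 30)
x*(6*g(-5) - 5) = 30*(6*(6*(-5)) - 5) = 30*(6*(-30) - 5) = 30*(-180 - 5) = 30*(-185) = -5550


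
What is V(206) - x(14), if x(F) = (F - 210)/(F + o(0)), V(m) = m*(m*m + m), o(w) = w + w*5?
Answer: 8784266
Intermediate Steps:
o(w) = 6*w (o(w) = w + 5*w = 6*w)
V(m) = m*(m + m**2) (V(m) = m*(m**2 + m) = m*(m + m**2))
x(F) = (-210 + F)/F (x(F) = (F - 210)/(F + 6*0) = (-210 + F)/(F + 0) = (-210 + F)/F)
V(206) - x(14) = 206**2*(1 + 206) - (-210 + 14)/14 = 42436*207 - (-196)/14 = 8784252 - 1*(-14) = 8784252 + 14 = 8784266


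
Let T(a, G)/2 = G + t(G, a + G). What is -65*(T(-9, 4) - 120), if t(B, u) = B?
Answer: 6760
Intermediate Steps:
T(a, G) = 4*G (T(a, G) = 2*(G + G) = 2*(2*G) = 4*G)
-65*(T(-9, 4) - 120) = -65*(4*4 - 120) = -65*(16 - 120) = -65*(-104) = 6760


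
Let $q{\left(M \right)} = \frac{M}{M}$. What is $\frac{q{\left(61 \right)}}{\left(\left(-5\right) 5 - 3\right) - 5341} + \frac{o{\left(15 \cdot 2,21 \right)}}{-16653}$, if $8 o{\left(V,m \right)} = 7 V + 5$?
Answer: $- \frac{14149}{7860216} \approx -0.0018001$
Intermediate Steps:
$q{\left(M \right)} = 1$
$o{\left(V,m \right)} = \frac{5}{8} + \frac{7 V}{8}$ ($o{\left(V,m \right)} = \frac{7 V + 5}{8} = \frac{5 + 7 V}{8} = \frac{5}{8} + \frac{7 V}{8}$)
$\frac{q{\left(61 \right)}}{\left(\left(-5\right) 5 - 3\right) - 5341} + \frac{o{\left(15 \cdot 2,21 \right)}}{-16653} = 1 \frac{1}{\left(\left(-5\right) 5 - 3\right) - 5341} + \frac{\frac{5}{8} + \frac{7 \cdot 15 \cdot 2}{8}}{-16653} = 1 \frac{1}{\left(-25 - 3\right) - 5341} + \left(\frac{5}{8} + \frac{7}{8} \cdot 30\right) \left(- \frac{1}{16653}\right) = 1 \frac{1}{-28 - 5341} + \left(\frac{5}{8} + \frac{105}{4}\right) \left(- \frac{1}{16653}\right) = 1 \frac{1}{-5369} + \frac{215}{8} \left(- \frac{1}{16653}\right) = 1 \left(- \frac{1}{5369}\right) - \frac{215}{133224} = - \frac{1}{5369} - \frac{215}{133224} = - \frac{14149}{7860216}$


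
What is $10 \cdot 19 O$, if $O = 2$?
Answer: $380$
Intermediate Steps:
$10 \cdot 19 O = 10 \cdot 19 \cdot 2 = 190 \cdot 2 = 380$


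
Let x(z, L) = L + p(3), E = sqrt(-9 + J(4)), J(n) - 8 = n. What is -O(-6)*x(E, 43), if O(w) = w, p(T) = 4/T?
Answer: 266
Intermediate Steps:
J(n) = 8 + n
E = sqrt(3) (E = sqrt(-9 + (8 + 4)) = sqrt(-9 + 12) = sqrt(3) ≈ 1.7320)
x(z, L) = 4/3 + L (x(z, L) = L + 4/3 = 4/3 + L)
-O(-6)*x(E, 43) = -(-6)*(4/3 + 43) = -(-6)*133/3 = -1*(-266) = 266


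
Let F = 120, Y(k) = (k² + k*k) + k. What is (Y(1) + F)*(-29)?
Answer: -3567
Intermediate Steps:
Y(k) = k + 2*k² (Y(k) = (k² + k²) + k = 2*k² + k = k + 2*k²)
(Y(1) + F)*(-29) = (1*(1 + 2*1) + 120)*(-29) = (1*(1 + 2) + 120)*(-29) = (1*3 + 120)*(-29) = (3 + 120)*(-29) = 123*(-29) = -3567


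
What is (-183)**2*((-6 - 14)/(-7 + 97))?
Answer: -7442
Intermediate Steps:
(-183)**2*((-6 - 14)/(-7 + 97)) = 33489*(-20/90) = 33489*(-20*1/90) = 33489*(-2/9) = -7442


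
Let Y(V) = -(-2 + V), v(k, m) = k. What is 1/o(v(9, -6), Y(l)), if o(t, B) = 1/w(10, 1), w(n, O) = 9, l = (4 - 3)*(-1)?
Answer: 9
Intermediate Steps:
l = -1 (l = 1*(-1) = -1)
Y(V) = 2 - V
o(t, B) = ⅑ (o(t, B) = 1/9 = ⅑)
1/o(v(9, -6), Y(l)) = 1/(⅑) = 9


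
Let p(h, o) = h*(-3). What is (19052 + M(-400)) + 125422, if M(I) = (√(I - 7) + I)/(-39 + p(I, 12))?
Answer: 167733914/1161 + I*√407/1161 ≈ 1.4447e+5 + 0.017377*I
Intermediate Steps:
p(h, o) = -3*h
M(I) = (I + √(-7 + I))/(-39 - 3*I) (M(I) = (√(I - 7) + I)/(-39 - 3*I) = (√(-7 + I) + I)/(-39 - 3*I) = (I + √(-7 + I))/(-39 - 3*I))
(19052 + M(-400)) + 125422 = (19052 + (-1*(-400) - √(-7 - 400))/(3*(13 - 400))) + 125422 = (19052 + (⅓)*(400 - √(-407))/(-387)) + 125422 = (19052 + (⅓)*(-1/387)*(400 - I*√407)) + 125422 = (19052 + (-400/1161 + I*√407/1161)) + 125422 = (22118972/1161 + I*√407/1161) + 125422 = 167733914/1161 + I*√407/1161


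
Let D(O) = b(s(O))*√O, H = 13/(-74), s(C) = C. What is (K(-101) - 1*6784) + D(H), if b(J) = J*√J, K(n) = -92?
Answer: -37652807/5476 ≈ -6876.0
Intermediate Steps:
b(J) = J^(3/2)
H = -13/74 (H = 13*(-1/74) = -13/74 ≈ -0.17568)
D(O) = O² (D(O) = O^(3/2)*√O = O²)
(K(-101) - 1*6784) + D(H) = (-92 - 1*6784) + (-13/74)² = (-92 - 6784) + 169/5476 = -6876 + 169/5476 = -37652807/5476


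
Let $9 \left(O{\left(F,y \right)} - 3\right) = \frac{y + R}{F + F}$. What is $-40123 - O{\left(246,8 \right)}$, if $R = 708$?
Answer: $- \frac{44419661}{1107} \approx -40126.0$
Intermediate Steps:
$O{\left(F,y \right)} = 3 + \frac{708 + y}{18 F}$ ($O{\left(F,y \right)} = 3 + \frac{\left(y + 708\right) \frac{1}{F + F}}{9} = 3 + \frac{\left(708 + y\right) \frac{1}{2 F}}{9} = 3 + \frac{\frac{1}{2} \frac{1}{F} \left(708 + y\right)}{9} = 3 + \frac{708 + y}{18 F}$)
$-40123 - O{\left(246,8 \right)} = -40123 - \frac{708 + 8 + 54 \cdot 246}{18 \cdot 246} = -40123 - \frac{1}{18} \cdot \frac{1}{246} \left(708 + 8 + 13284\right) = -40123 - \frac{1}{18} \cdot \frac{1}{246} \cdot 14000 = -40123 - \frac{3500}{1107} = - \frac{44419661}{1107}$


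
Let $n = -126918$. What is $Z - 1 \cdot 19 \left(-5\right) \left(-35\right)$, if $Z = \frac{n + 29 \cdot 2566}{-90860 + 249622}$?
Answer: $- \frac{263968077}{79381} \approx -3325.3$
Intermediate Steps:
$Z = - \frac{26252}{79381}$ ($Z = \frac{-126918 + 29 \cdot 2566}{-90860 + 249622} = \frac{-126918 + 74414}{158762} = \left(-52504\right) \frac{1}{158762} = - \frac{26252}{79381} \approx -0.33071$)
$Z - 1 \cdot 19 \left(-5\right) \left(-35\right) = - \frac{26252}{79381} - 1 \cdot 19 \left(-5\right) \left(-35\right) = - \frac{26252}{79381} - 19 \left(-5\right) \left(-35\right) = - \frac{26252}{79381} - \left(-95\right) \left(-35\right) = - \frac{26252}{79381} - 3325 = - \frac{263968077}{79381}$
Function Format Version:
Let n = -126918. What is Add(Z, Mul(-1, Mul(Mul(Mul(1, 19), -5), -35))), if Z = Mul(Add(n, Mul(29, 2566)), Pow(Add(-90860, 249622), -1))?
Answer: Rational(-263968077, 79381) ≈ -3325.3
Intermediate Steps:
Z = Rational(-26252, 79381) (Z = Mul(Add(-126918, Mul(29, 2566)), Pow(Add(-90860, 249622), -1)) = Mul(Add(-126918, 74414), Pow(158762, -1)) = Mul(-52504, Rational(1, 158762)) = Rational(-26252, 79381) ≈ -0.33071)
Add(Z, Mul(-1, Mul(Mul(Mul(1, 19), -5), -35))) = Add(Rational(-26252, 79381), Mul(-1, Mul(Mul(Mul(1, 19), -5), -35))) = Add(Rational(-26252, 79381), Mul(-1, Mul(Mul(19, -5), -35))) = Add(Rational(-26252, 79381), Mul(-1, Mul(-95, -35))) = Add(Rational(-26252, 79381), Mul(-1, 3325)) = Add(Rational(-26252, 79381), -3325) = Rational(-263968077, 79381)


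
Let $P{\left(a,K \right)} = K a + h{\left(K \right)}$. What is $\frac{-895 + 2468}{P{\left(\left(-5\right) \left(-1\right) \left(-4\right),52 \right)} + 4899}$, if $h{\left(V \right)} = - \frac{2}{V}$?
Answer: $\frac{40898}{100333} \approx 0.40762$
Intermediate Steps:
$P{\left(a,K \right)} = - \frac{2}{K} + K a$ ($P{\left(a,K \right)} = K a - \frac{2}{K} = - \frac{2}{K} + K a$)
$\frac{-895 + 2468}{P{\left(\left(-5\right) \left(-1\right) \left(-4\right),52 \right)} + 4899} = \frac{-895 + 2468}{\left(- \frac{2}{52} + 52 \left(-5\right) \left(-1\right) \left(-4\right)\right) + 4899} = \frac{1573}{\left(\left(-2\right) \frac{1}{52} + 52 \cdot 5 \left(-4\right)\right) + 4899} = \frac{1573}{\left(- \frac{1}{26} + 52 \left(-20\right)\right) + 4899} = \frac{1573}{\left(- \frac{1}{26} - 1040\right) + 4899} = \frac{1573}{- \frac{27041}{26} + 4899} = \frac{1573}{\frac{100333}{26}} = 1573 \cdot \frac{26}{100333} = \frac{40898}{100333}$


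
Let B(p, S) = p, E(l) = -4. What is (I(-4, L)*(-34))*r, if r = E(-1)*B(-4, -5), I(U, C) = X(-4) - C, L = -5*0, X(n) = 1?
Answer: -544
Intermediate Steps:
L = 0
I(U, C) = 1 - C
r = 16 (r = -4*(-4) = 16)
(I(-4, L)*(-34))*r = ((1 - 1*0)*(-34))*16 = ((1 + 0)*(-34))*16 = (1*(-34))*16 = -34*16 = -544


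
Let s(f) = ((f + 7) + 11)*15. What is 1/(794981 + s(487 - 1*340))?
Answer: 1/797456 ≈ 1.2540e-6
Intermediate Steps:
s(f) = 270 + 15*f (s(f) = ((7 + f) + 11)*15 = (18 + f)*15 = 270 + 15*f)
1/(794981 + s(487 - 1*340)) = 1/(794981 + (270 + 15*(487 - 1*340))) = 1/(794981 + (270 + 15*(487 - 340))) = 1/(794981 + (270 + 15*147)) = 1/(794981 + (270 + 2205)) = 1/(794981 + 2475) = 1/797456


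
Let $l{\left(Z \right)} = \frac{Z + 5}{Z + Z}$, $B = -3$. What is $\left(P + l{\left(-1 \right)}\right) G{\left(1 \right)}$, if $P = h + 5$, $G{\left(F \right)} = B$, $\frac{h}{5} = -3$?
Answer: $36$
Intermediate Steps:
$h = -15$ ($h = 5 \left(-3\right) = -15$)
$G{\left(F \right)} = -3$
$P = -10$ ($P = -15 + 5 = -10$)
$l{\left(Z \right)} = \frac{5 + Z}{2 Z}$
$\left(P + l{\left(-1 \right)}\right) G{\left(1 \right)} = \left(-10 + \frac{5 - 1}{2 \left(-1\right)}\right) \left(-3\right) = \left(-10 + \frac{1}{2} \left(-1\right) 4\right) \left(-3\right) = \left(-10 - 2\right) \left(-3\right) = \left(-12\right) \left(-3\right) = 36$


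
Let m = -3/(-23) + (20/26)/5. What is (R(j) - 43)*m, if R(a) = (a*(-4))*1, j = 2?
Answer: -4335/299 ≈ -14.498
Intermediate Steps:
R(a) = -4*a (R(a) = -4*a*1 = -4*a)
m = 85/299 (m = -3*(-1/23) + (20*(1/26))*(⅕) = 3/23 + (10/13)*(⅕) = 3/23 + 2/13 = 85/299 ≈ 0.28428)
(R(j) - 43)*m = (-4*2 - 43)*(85/299) = (-8 - 43)*(85/299) = -51*85/299 = -4335/299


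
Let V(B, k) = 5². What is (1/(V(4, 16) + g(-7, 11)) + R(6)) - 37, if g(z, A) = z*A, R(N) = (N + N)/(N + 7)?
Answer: -1877/52 ≈ -36.096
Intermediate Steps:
V(B, k) = 25
R(N) = 2*N/(7 + N) (R(N) = (2*N)/(7 + N) = 2*N/(7 + N))
g(z, A) = A*z
(1/(V(4, 16) + g(-7, 11)) + R(6)) - 37 = (1/(25 + 11*(-7)) + 2*6/(7 + 6)) - 37 = (1/(25 - 77) + 2*6/13) - 37 = (1/(-52) + 2*6*(1/13)) - 37 = (-1/52 + 12/13) - 37 = 47/52 - 37 = -1877/52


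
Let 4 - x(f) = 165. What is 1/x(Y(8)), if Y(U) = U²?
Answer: -1/161 ≈ -0.0062112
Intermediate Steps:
x(f) = -161 (x(f) = 4 - 1*165 = 4 - 165 = -161)
1/x(Y(8)) = 1/(-161) = -1/161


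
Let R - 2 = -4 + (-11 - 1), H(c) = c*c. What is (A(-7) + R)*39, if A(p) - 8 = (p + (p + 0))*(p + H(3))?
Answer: -1326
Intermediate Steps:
H(c) = c**2
A(p) = 8 + 2*p*(9 + p) (A(p) = 8 + (p + (p + 0))*(p + 3**2) = 8 + (p + p)*(p + 9) = 8 + (2*p)*(9 + p) = 8 + 2*p*(9 + p))
R = -14 (R = 2 + (-4 + (-11 - 1)) = 2 + (-4 - 12) = 2 - 16 = -14)
(A(-7) + R)*39 = ((8 + 2*(-7)**2 + 18*(-7)) - 14)*39 = ((8 + 2*49 - 126) - 14)*39 = ((8 + 98 - 126) - 14)*39 = (-20 - 14)*39 = -34*39 = -1326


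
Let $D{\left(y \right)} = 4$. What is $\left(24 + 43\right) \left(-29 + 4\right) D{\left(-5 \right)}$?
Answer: $-6700$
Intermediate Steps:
$\left(24 + 43\right) \left(-29 + 4\right) D{\left(-5 \right)} = \left(24 + 43\right) \left(-29 + 4\right) 4 = 67 \left(-25\right) 4 = \left(-1675\right) 4 = -6700$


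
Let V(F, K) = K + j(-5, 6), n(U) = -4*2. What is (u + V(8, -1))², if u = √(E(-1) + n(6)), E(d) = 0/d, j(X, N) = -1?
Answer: 4*(1 - I*√2)² ≈ -4.0 - 11.314*I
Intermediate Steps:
n(U) = -8
V(F, K) = -1 + K (V(F, K) = K - 1 = -1 + K)
E(d) = 0
u = 2*I*√2 (u = √(0 - 8) = √(-8) = 2*I*√2 ≈ 2.8284*I)
(u + V(8, -1))² = (2*I*√2 + (-1 - 1))² = (2*I*√2 - 2)² = (-2 + 2*I*√2)²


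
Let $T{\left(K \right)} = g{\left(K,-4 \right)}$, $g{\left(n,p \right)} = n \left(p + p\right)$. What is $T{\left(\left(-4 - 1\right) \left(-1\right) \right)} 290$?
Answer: $-11600$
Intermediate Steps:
$g{\left(n,p \right)} = 2 n p$ ($g{\left(n,p \right)} = n 2 p = 2 n p$)
$T{\left(K \right)} = - 8 K$ ($T{\left(K \right)} = 2 K \left(-4\right) = - 8 K$)
$T{\left(\left(-4 - 1\right) \left(-1\right) \right)} 290 = - 8 \left(-4 - 1\right) \left(-1\right) 290 = - 8 \left(\left(-5\right) \left(-1\right)\right) 290 = \left(-8\right) 5 \cdot 290 = \left(-40\right) 290 = -11600$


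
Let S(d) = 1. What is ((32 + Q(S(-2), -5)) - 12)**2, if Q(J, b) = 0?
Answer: 400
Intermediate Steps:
((32 + Q(S(-2), -5)) - 12)**2 = ((32 + 0) - 12)**2 = (32 - 12)**2 = 20**2 = 400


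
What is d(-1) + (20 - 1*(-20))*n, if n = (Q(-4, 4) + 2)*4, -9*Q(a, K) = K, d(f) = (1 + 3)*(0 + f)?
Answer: 2204/9 ≈ 244.89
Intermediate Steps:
d(f) = 4*f
Q(a, K) = -K/9
n = 56/9 (n = (-⅑*4 + 2)*4 = (-4/9 + 2)*4 = (14/9)*4 = 56/9 ≈ 6.2222)
d(-1) + (20 - 1*(-20))*n = 4*(-1) + (20 - 1*(-20))*(56/9) = -4 + (20 + 20)*(56/9) = -4 + 40*(56/9) = -4 + 2240/9 = 2204/9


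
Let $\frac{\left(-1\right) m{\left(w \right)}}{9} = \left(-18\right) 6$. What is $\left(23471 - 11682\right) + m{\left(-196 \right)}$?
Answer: $12761$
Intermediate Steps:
$m{\left(w \right)} = 972$ ($m{\left(w \right)} = - 9 \left(\left(-18\right) 6\right) = \left(-9\right) \left(-108\right) = 972$)
$\left(23471 - 11682\right) + m{\left(-196 \right)} = \left(23471 - 11682\right) + 972 = 11789 + 972 = 12761$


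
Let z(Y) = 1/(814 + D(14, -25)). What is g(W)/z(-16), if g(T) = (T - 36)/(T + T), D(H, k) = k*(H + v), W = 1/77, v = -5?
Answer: -1632119/2 ≈ -8.1606e+5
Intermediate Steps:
W = 1/77 ≈ 0.012987
D(H, k) = k*(-5 + H) (D(H, k) = k*(H - 5) = k*(-5 + H))
g(T) = (-36 + T)/(2*T) (g(T) = (-36 + T)/((2*T)) = (-36 + T)*(1/(2*T)) = (-36 + T)/(2*T))
z(Y) = 1/589 (z(Y) = 1/(814 - 25*(-5 + 14)) = 1/(814 - 25*9) = 1/(814 - 225) = 1/589)
g(W)/z(-16) = ((-36 + 1/77)/(2*(1/77)))/(1/589) = ((½)*77*(-2771/77))*589 = -2771/2*589 = -1632119/2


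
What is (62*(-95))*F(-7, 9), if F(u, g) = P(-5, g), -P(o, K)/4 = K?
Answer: 212040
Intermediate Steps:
P(o, K) = -4*K
F(u, g) = -4*g
(62*(-95))*F(-7, 9) = (62*(-95))*(-4*9) = -5890*(-36) = 212040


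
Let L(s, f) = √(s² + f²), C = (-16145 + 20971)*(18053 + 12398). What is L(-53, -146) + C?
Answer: 146956526 + 5*√965 ≈ 1.4696e+8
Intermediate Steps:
C = 146956526 (C = 4826*30451 = 146956526)
L(s, f) = √(f² + s²)
L(-53, -146) + C = √((-146)² + (-53)²) + 146956526 = √(21316 + 2809) + 146956526 = √24125 + 146956526 = 5*√965 + 146956526 = 146956526 + 5*√965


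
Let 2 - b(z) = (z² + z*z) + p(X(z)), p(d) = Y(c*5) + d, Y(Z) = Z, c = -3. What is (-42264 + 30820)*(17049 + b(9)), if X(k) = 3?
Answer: -193415044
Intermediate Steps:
p(d) = -15 + d (p(d) = -3*5 + d = -15 + d)
b(z) = 14 - 2*z² (b(z) = 2 - ((z² + z*z) + (-15 + 3)) = 2 - ((z² + z²) - 12) = 2 - (2*z² - 12) = 2 - (-12 + 2*z²) = 2 + (12 - 2*z²) = 14 - 2*z²)
(-42264 + 30820)*(17049 + b(9)) = (-42264 + 30820)*(17049 + (14 - 2*9²)) = -11444*(17049 + (14 - 2*81)) = -11444*(17049 + (14 - 162)) = -11444*(17049 - 148) = -11444*16901 = -193415044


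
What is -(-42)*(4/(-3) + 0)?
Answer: -56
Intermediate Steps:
-(-42)*(4/(-3) + 0) = -(-42)*(4*(-1/3) + 0) = -(-42)*(-4/3 + 0) = -(-42)*(-4)/3 = -21*8/3 = -56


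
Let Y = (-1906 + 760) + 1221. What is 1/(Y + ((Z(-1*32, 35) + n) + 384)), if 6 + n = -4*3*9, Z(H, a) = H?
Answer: 1/313 ≈ 0.0031949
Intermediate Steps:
n = -114 (n = -6 - 4*3*9 = -6 - 12*9 = -6 - 108 = -114)
Y = 75 (Y = -1146 + 1221 = 75)
1/(Y + ((Z(-1*32, 35) + n) + 384)) = 1/(75 + ((-1*32 - 114) + 384)) = 1/(75 + ((-32 - 114) + 384)) = 1/(75 + (-146 + 384)) = 1/(75 + 238) = 1/313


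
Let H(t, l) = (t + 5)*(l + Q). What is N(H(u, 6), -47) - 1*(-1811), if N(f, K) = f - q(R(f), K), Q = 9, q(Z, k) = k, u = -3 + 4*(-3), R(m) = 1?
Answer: 1708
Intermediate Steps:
u = -15 (u = -3 - 12 = -15)
H(t, l) = (5 + t)*(9 + l) (H(t, l) = (t + 5)*(l + 9) = (5 + t)*(9 + l))
N(f, K) = f - K
N(H(u, 6), -47) - 1*(-1811) = ((45 + 5*6 + 9*(-15) + 6*(-15)) - 1*(-47)) - 1*(-1811) = ((45 + 30 - 135 - 90) + 47) + 1811 = (-150 + 47) + 1811 = -103 + 1811 = 1708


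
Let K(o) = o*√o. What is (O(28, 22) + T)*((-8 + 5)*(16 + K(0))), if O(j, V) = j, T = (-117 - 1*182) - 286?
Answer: 26736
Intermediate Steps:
K(o) = o^(3/2)
T = -585 (T = (-117 - 182) - 286 = -299 - 286 = -585)
(O(28, 22) + T)*((-8 + 5)*(16 + K(0))) = (28 - 585)*((-8 + 5)*(16 + 0^(3/2))) = -(-1671)*(16 + 0) = -(-1671)*16 = -557*(-48) = 26736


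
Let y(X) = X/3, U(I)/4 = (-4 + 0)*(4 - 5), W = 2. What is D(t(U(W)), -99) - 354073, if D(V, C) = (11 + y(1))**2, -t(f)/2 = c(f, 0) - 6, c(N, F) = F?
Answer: -3185501/9 ≈ -3.5394e+5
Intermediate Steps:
U(I) = 16 (U(I) = 4*((-4 + 0)*(4 - 5)) = 4*(-4*(-1)) = 4*4 = 16)
y(X) = X/3 (y(X) = X*(1/3) = X/3)
t(f) = 12 (t(f) = -2*(0 - 6) = -2*(-6) = 12)
D(V, C) = 1156/9 (D(V, C) = (11 + (1/3)*1)**2 = (11 + 1/3)**2 = (34/3)**2 = 1156/9)
D(t(U(W)), -99) - 354073 = 1156/9 - 354073 = -3185501/9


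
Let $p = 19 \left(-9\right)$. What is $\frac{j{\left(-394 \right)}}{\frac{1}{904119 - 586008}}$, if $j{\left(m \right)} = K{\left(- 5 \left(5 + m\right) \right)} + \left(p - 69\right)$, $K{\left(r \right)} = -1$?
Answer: $-76664751$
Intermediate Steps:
$p = -171$
$j{\left(m \right)} = -241$ ($j{\left(m \right)} = -1 - 240 = -241$)
$\frac{j{\left(-394 \right)}}{\frac{1}{904119 - 586008}} = - \frac{241}{\frac{1}{904119 - 586008}} = - \frac{241}{\frac{1}{318111}} = - 241 \frac{1}{\frac{1}{318111}} = \left(-241\right) 318111 = -76664751$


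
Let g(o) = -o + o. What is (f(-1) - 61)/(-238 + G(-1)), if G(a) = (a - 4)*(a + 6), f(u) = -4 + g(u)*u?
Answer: 65/263 ≈ 0.24715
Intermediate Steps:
g(o) = 0
f(u) = -4 (f(u) = -4 + 0*u = -4 + 0 = -4)
G(a) = (-4 + a)*(6 + a)
(f(-1) - 61)/(-238 + G(-1)) = (-4 - 61)/(-238 + (-24 + (-1)² + 2*(-1))) = -65/(-238 + (-24 + 1 - 2)) = -65/(-238 - 25) = -65/(-263) = -65*(-1/263) = 65/263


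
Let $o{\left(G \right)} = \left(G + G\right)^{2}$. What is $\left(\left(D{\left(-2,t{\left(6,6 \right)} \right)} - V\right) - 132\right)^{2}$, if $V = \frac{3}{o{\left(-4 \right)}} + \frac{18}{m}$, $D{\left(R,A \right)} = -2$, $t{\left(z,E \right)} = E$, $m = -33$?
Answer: $\frac{8833180225}{495616} \approx 17823.0$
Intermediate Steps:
$o{\left(G \right)} = 4 G^{2}$ ($o{\left(G \right)} = \left(2 G\right)^{2} = 4 G^{2}$)
$V = - \frac{351}{704}$ ($V = \frac{3}{4 \left(-4\right)^{2}} + \frac{18}{-33} = \frac{3}{4 \cdot 16} + 18 \left(- \frac{1}{33}\right) = \frac{3}{64} - \frac{6}{11} = - \frac{351}{704} \approx -0.49858$)
$\left(\left(D{\left(-2,t{\left(6,6 \right)} \right)} - V\right) - 132\right)^{2} = \left(\left(-2 - - \frac{351}{704}\right) - 132\right)^{2} = \left(\left(-2 + \frac{351}{704}\right) - 132\right)^{2} = \left(- \frac{1057}{704} - 132\right)^{2} = \left(- \frac{93985}{704}\right)^{2} = \frac{8833180225}{495616}$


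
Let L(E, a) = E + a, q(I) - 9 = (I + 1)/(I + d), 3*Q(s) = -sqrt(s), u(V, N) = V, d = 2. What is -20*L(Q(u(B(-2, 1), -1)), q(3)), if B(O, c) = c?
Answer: -568/3 ≈ -189.33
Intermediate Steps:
Q(s) = -sqrt(s)/3 (Q(s) = (-sqrt(s))/3 = -sqrt(s)/3)
q(I) = 9 + (1 + I)/(2 + I) (q(I) = 9 + (I + 1)/(I + 2) = 9 + (1 + I)/(2 + I))
-20*L(Q(u(B(-2, 1), -1)), q(3)) = -20*(-sqrt(1)/3 + (19 + 10*3)/(2 + 3)) = -20*(-1/3*1 + (19 + 30)/5) = -20*(-1/3 + (1/5)*49) = -20*(-1/3 + 49/5) = -20*142/15 = -568/3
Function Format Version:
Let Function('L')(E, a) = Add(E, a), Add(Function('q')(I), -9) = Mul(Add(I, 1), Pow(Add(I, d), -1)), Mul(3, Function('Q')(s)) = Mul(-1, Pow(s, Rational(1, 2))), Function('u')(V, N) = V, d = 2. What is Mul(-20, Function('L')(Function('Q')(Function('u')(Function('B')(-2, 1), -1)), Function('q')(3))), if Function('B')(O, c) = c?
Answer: Rational(-568, 3) ≈ -189.33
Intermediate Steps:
Function('Q')(s) = Mul(Rational(-1, 3), Pow(s, Rational(1, 2))) (Function('Q')(s) = Mul(Rational(1, 3), Mul(-1, Pow(s, Rational(1, 2)))) = Mul(Rational(-1, 3), Pow(s, Rational(1, 2))))
Function('q')(I) = Add(9, Mul(Pow(Add(2, I), -1), Add(1, I))) (Function('q')(I) = Add(9, Mul(Add(I, 1), Pow(Add(I, 2), -1))) = Add(9, Mul(Add(1, I), Pow(Add(2, I), -1))) = Add(9, Mul(Pow(Add(2, I), -1), Add(1, I))))
Mul(-20, Function('L')(Function('Q')(Function('u')(Function('B')(-2, 1), -1)), Function('q')(3))) = Mul(-20, Add(Mul(Rational(-1, 3), Pow(1, Rational(1, 2))), Mul(Pow(Add(2, 3), -1), Add(19, Mul(10, 3))))) = Mul(-20, Add(Mul(Rational(-1, 3), 1), Mul(Pow(5, -1), Add(19, 30)))) = Mul(-20, Add(Rational(-1, 3), Mul(Rational(1, 5), 49))) = Mul(-20, Add(Rational(-1, 3), Rational(49, 5))) = Mul(-20, Rational(142, 15)) = Rational(-568, 3)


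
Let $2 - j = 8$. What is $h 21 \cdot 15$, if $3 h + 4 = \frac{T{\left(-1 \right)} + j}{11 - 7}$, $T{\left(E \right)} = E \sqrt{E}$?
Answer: $- \frac{1155}{2} - \frac{105 i}{4} \approx -577.5 - 26.25 i$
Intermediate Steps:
$j = -6$ ($j = 2 - 8 = -6$)
$T{\left(E \right)} = E^{\frac{3}{2}}$
$h = - \frac{11}{6} - \frac{i}{12}$ ($h = - \frac{4}{3} + \frac{\left(\left(-1\right)^{\frac{3}{2}} - 6\right) \frac{1}{11 - 7}}{3} = - \frac{4}{3} + \frac{\left(- i - 6\right) \frac{1}{4}}{3} = - \frac{4}{3} + \frac{\left(-6 - i\right) \frac{1}{4}}{3} = - \frac{4}{3} + \frac{- \frac{3}{2} - \frac{i}{4}}{3} = - \frac{4}{3} - \left(\frac{1}{2} + \frac{i}{12}\right) = - \frac{11}{6} - \frac{i}{12} \approx -1.8333 - 0.083333 i$)
$h 21 \cdot 15 = \left(- \frac{11}{6} - \frac{i}{12}\right) 21 \cdot 15 = \left(- \frac{77}{2} - \frac{7 i}{4}\right) 15 = - \frac{1155}{2} - \frac{105 i}{4}$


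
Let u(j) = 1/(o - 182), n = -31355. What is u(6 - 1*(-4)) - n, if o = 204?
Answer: 689811/22 ≈ 31355.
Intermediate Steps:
u(j) = 1/22 (u(j) = 1/(204 - 182) = 1/22)
u(6 - 1*(-4)) - n = 1/22 - 1*(-31355) = 1/22 + 31355 = 689811/22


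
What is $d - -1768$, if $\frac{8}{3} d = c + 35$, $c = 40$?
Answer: $\frac{14369}{8} \approx 1796.1$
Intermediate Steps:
$d = \frac{225}{8}$ ($d = \frac{3 \left(40 + 35\right)}{8} = \frac{3}{8} \cdot 75 = \frac{225}{8} \approx 28.125$)
$d - -1768 = \frac{225}{8} - -1768 = \frac{225}{8} + 1768 = \frac{14369}{8}$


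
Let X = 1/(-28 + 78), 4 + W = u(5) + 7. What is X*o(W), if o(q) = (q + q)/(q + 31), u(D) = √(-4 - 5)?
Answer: 111/29125 + 93*I/29125 ≈ 0.0038112 + 0.0031931*I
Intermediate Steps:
u(D) = 3*I (u(D) = √(-9) = 3*I)
W = 3 + 3*I (W = -4 + (3*I + 7) = -4 + (7 + 3*I) = 3 + 3*I ≈ 3.0 + 3.0*I)
X = 1/50 ≈ 0.020000
o(q) = 2*q/(31 + q) (o(q) = (2*q)/(31 + q) = 2*q/(31 + q))
X*o(W) = (2*(3 + 3*I)/(31 + (3 + 3*I)))/50 = (2*(3 + 3*I)/(34 + 3*I))/50 = (2*(3 + 3*I)*((34 - 3*I)/1165))/50 = (2*(3 + 3*I)*(34 - 3*I)/1165)/50 = (3 + 3*I)*(34 - 3*I)/29125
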